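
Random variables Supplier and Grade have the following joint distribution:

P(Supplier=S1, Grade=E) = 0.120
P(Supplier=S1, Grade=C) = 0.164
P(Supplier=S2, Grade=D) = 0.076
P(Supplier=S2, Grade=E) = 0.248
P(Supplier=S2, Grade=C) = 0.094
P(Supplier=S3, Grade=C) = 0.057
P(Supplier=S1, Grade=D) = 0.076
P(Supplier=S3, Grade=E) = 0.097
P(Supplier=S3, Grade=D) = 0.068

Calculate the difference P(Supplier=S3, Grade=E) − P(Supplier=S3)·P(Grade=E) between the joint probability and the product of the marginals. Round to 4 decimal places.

-0.0062

P(Supplier=S3) = 0.057 + 0.068 + 0.097 = 0.222.
P(Grade=E) = 0.120 + 0.248 + 0.097 = 0.465.
P(Supplier=S3, Grade=E) − P(Supplier=S3)P(Grade=E) = 0.097 − 0.222×0.465 = -0.0062.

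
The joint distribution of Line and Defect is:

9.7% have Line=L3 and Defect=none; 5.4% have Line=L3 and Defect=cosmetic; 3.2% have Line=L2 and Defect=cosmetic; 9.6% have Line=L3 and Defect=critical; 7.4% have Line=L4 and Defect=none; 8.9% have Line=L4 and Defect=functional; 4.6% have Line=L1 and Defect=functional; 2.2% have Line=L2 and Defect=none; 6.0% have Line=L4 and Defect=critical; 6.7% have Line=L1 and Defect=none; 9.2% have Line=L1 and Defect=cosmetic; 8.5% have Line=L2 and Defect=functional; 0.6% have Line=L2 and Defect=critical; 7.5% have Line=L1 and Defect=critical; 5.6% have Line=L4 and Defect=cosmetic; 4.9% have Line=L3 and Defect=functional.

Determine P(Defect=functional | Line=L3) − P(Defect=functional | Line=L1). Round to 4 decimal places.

P(Line=L3) = 0.097 + 0.054 + 0.049 + 0.096 = 0.296; P(Defect=functional | Line=L3) = 0.049/0.296 = 0.16554.
P(Line=L1) = 0.067 + 0.092 + 0.046 + 0.075 = 0.280; P(Defect=functional | Line=L1) = 0.046/0.280 = 0.16429.
Difference = 0.0013.

0.0013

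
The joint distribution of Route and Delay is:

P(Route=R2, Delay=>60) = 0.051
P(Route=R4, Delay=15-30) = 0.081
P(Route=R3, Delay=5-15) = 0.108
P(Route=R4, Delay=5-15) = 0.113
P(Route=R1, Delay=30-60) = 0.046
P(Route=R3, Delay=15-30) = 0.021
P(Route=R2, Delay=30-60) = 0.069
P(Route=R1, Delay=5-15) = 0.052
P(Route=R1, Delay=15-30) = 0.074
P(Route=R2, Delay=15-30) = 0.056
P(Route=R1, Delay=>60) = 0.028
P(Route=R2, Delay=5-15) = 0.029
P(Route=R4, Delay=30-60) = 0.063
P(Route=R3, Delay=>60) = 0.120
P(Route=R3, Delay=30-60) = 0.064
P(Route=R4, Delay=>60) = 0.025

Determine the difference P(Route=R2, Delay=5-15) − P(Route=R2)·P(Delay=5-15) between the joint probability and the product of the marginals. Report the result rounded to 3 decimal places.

P(Route=R2) = 0.029 + 0.056 + 0.069 + 0.051 = 0.205.
P(Delay=5-15) = 0.052 + 0.029 + 0.108 + 0.113 = 0.302.
P(Route=R2, Delay=5-15) − P(Route=R2)P(Delay=5-15) = 0.029 − 0.205×0.302 = -0.033.

-0.033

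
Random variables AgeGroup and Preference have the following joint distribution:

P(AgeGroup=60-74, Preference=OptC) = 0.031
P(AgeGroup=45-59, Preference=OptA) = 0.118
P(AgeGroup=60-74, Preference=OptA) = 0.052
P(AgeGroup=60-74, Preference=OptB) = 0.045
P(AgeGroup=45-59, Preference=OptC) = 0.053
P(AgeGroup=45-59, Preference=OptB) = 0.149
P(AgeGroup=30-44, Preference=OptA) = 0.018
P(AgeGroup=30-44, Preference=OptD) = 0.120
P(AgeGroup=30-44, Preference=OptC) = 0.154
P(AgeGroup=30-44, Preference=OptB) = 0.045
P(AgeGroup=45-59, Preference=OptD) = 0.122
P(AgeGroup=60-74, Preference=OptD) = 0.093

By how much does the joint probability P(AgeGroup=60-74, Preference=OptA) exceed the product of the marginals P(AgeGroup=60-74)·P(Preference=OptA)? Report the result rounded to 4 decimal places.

P(AgeGroup=60-74) = 0.052 + 0.045 + 0.031 + 0.093 = 0.221.
P(Preference=OptA) = 0.018 + 0.118 + 0.052 = 0.188.
P(AgeGroup=60-74, Preference=OptA) − P(AgeGroup=60-74)P(Preference=OptA) = 0.052 − 0.221×0.188 = 0.0105.

0.0105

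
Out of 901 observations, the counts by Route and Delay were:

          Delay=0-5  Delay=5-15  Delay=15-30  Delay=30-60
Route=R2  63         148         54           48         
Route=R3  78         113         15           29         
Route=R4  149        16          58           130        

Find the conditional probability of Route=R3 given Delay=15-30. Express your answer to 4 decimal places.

Total with Delay=15-30: 54 + 15 + 58 = 127.
P(Route=R3 | Delay=15-30) = 15/127 = 0.1181.

0.1181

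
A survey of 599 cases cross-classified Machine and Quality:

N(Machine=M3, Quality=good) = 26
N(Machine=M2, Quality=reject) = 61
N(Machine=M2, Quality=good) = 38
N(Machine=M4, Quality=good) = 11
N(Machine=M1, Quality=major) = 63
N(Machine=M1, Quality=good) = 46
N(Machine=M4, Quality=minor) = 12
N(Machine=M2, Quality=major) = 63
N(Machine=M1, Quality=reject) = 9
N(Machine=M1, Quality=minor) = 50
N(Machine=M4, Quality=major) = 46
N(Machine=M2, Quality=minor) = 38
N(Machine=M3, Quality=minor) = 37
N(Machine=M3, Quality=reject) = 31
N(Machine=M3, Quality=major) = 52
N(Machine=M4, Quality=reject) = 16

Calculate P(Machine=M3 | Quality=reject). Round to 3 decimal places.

0.265

Total with Quality=reject: 9 + 61 + 31 + 16 = 117.
P(Machine=M3 | Quality=reject) = 31/117 = 0.265.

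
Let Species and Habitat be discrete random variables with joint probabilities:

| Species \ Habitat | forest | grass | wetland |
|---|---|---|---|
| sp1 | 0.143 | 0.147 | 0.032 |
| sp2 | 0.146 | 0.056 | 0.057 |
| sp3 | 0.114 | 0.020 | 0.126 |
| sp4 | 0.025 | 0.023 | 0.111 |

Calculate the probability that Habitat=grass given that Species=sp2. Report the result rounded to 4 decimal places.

P(Species=sp2) = 0.146 + 0.056 + 0.057 = 0.259.
P(Habitat=grass | Species=sp2) = 0.056/0.259 = 0.2162.

0.2162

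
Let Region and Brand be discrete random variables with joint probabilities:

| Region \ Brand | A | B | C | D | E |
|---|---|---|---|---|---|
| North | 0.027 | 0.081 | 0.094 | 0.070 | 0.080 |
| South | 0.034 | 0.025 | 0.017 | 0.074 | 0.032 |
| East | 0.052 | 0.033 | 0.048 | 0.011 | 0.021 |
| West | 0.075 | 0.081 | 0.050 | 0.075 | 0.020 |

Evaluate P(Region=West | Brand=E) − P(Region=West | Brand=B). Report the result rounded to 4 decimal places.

P(Brand=E) = 0.080 + 0.032 + 0.021 + 0.020 = 0.153; P(Region=West | Brand=E) = 0.020/0.153 = 0.13072.
P(Brand=B) = 0.081 + 0.025 + 0.033 + 0.081 = 0.220; P(Region=West | Brand=B) = 0.081/0.220 = 0.36818.
Difference = -0.2375.

-0.2375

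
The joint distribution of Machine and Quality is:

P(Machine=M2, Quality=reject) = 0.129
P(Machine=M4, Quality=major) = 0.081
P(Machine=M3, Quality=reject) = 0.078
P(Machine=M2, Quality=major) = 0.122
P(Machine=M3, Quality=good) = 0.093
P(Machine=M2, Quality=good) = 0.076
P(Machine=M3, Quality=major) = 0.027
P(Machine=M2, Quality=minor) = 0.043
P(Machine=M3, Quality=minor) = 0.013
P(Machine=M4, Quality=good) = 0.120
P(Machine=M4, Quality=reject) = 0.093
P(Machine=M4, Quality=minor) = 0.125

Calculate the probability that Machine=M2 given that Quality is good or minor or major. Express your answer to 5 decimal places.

P(Quality=good) = 0.076 + 0.093 + 0.120 = 0.289.
P(Quality=minor) = 0.043 + 0.013 + 0.125 = 0.181.
P(Quality=major) = 0.122 + 0.027 + 0.081 = 0.230.
P(Quality ∈ {good, minor, major}) = 0.289 + 0.181 + 0.230 = 0.700; P(Machine=M2, Quality ∈ {good, minor, major}) = 0.076 + 0.043 + 0.122 = 0.241.
P(Machine=M2 | Quality ∈ {good, minor, major}) = 0.241/0.700 = 0.34429.

0.34429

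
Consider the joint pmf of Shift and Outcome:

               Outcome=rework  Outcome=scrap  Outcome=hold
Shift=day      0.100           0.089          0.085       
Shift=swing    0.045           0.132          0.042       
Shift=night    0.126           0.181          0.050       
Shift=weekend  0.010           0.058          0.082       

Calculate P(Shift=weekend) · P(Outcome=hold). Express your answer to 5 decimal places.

0.03885

P(Shift=weekend) = 0.010 + 0.058 + 0.082 = 0.150.
P(Outcome=hold) = 0.085 + 0.042 + 0.050 + 0.082 = 0.259.
Product: 0.150 × 0.259 = 0.03885.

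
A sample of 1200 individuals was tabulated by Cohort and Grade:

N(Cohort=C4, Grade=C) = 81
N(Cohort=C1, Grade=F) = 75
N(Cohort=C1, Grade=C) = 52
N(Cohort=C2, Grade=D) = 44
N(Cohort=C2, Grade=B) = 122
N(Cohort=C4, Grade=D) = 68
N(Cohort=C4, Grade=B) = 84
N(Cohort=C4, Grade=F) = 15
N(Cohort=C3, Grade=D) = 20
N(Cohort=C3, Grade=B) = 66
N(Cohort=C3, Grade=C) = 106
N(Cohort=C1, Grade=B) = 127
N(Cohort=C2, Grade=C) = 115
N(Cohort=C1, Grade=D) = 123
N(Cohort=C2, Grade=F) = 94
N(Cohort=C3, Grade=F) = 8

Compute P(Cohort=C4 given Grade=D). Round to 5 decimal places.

0.26667

Total with Grade=D: 123 + 44 + 20 + 68 = 255.
P(Cohort=C4 | Grade=D) = 68/255 = 0.26667.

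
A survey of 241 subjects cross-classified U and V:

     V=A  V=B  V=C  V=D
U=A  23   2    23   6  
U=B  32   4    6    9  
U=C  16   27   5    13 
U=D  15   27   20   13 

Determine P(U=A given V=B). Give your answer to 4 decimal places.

Total with V=B: 2 + 4 + 27 + 27 = 60.
P(U=A | V=B) = 2/60 = 0.0333.

0.0333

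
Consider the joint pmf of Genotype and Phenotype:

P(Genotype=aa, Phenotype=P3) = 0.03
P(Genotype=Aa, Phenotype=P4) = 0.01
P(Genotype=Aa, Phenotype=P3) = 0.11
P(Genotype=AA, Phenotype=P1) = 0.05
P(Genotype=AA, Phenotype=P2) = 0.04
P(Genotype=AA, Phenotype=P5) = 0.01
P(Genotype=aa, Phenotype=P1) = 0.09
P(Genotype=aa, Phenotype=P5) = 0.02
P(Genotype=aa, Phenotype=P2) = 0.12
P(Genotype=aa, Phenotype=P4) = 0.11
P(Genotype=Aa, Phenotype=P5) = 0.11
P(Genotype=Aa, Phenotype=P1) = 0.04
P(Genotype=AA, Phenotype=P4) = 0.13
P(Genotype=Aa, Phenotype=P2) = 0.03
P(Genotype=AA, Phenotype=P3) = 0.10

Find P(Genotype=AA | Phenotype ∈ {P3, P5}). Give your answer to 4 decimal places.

0.2895

P(Phenotype=P3) = 0.10 + 0.11 + 0.03 = 0.24.
P(Phenotype=P5) = 0.01 + 0.11 + 0.02 = 0.14.
P(Phenotype ∈ {P3, P5}) = 0.24 + 0.14 = 0.38; P(Genotype=AA, Phenotype ∈ {P3, P5}) = 0.10 + 0.01 = 0.11.
P(Genotype=AA | Phenotype ∈ {P3, P5}) = 0.11/0.38 = 0.2895.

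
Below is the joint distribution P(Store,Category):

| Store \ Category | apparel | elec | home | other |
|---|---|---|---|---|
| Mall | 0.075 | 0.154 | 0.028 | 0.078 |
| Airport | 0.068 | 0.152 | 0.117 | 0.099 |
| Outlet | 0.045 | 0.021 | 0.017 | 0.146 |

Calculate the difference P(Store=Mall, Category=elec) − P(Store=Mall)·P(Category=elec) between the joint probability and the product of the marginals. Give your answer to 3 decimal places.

0.044

P(Store=Mall) = 0.075 + 0.154 + 0.028 + 0.078 = 0.335.
P(Category=elec) = 0.154 + 0.152 + 0.021 = 0.327.
P(Store=Mall, Category=elec) − P(Store=Mall)P(Category=elec) = 0.154 − 0.335×0.327 = 0.044.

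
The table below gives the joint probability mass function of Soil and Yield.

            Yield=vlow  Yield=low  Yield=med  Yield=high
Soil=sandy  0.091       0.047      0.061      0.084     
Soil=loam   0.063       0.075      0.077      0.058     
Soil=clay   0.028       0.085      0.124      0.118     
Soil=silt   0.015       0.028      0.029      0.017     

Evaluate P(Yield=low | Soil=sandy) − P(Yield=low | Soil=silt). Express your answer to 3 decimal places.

P(Soil=sandy) = 0.091 + 0.047 + 0.061 + 0.084 = 0.283; P(Yield=low | Soil=sandy) = 0.047/0.283 = 0.1661.
P(Soil=silt) = 0.015 + 0.028 + 0.029 + 0.017 = 0.089; P(Yield=low | Soil=silt) = 0.028/0.089 = 0.3146.
Difference = -0.149.

-0.149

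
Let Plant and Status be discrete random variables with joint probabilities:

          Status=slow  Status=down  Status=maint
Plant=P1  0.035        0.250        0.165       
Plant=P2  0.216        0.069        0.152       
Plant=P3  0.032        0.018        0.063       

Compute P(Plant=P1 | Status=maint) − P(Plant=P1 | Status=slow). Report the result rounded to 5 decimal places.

P(Status=maint) = 0.165 + 0.152 + 0.063 = 0.380; P(Plant=P1 | Status=maint) = 0.165/0.380 = 0.434211.
P(Status=slow) = 0.035 + 0.216 + 0.032 = 0.283; P(Plant=P1 | Status=slow) = 0.035/0.283 = 0.123675.
Difference = 0.31054.

0.31054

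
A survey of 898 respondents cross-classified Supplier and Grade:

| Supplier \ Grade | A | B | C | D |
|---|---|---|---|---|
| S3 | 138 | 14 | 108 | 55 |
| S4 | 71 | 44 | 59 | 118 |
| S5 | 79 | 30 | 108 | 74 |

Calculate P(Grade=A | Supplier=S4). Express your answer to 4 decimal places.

0.2432

Total with Supplier=S4: 71 + 44 + 59 + 118 = 292.
P(Grade=A | Supplier=S4) = 71/292 = 0.2432.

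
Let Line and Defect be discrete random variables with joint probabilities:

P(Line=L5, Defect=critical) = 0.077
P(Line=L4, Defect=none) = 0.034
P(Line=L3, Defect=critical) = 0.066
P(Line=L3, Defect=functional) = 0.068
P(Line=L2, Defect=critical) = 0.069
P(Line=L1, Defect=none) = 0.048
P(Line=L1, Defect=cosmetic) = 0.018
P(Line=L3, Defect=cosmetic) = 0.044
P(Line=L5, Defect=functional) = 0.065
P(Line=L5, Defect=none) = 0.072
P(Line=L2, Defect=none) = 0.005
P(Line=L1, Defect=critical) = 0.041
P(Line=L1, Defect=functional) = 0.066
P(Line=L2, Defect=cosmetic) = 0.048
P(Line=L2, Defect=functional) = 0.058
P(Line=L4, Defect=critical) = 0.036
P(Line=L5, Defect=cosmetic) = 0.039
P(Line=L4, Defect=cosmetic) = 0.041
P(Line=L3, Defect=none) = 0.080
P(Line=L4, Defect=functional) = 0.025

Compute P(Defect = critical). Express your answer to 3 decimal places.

0.289

P(Defect=critical) = 0.041 + 0.069 + 0.066 + 0.036 + 0.077 = 0.289.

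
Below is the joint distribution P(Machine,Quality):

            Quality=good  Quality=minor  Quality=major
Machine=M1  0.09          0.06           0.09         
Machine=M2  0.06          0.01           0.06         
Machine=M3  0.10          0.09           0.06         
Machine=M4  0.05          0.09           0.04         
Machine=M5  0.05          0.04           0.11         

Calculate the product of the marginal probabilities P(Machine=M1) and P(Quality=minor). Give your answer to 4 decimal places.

P(Machine=M1) = 0.09 + 0.06 + 0.09 = 0.24.
P(Quality=minor) = 0.06 + 0.01 + 0.09 + 0.09 + 0.04 = 0.29.
Product: 0.24 × 0.29 = 0.0696.

0.0696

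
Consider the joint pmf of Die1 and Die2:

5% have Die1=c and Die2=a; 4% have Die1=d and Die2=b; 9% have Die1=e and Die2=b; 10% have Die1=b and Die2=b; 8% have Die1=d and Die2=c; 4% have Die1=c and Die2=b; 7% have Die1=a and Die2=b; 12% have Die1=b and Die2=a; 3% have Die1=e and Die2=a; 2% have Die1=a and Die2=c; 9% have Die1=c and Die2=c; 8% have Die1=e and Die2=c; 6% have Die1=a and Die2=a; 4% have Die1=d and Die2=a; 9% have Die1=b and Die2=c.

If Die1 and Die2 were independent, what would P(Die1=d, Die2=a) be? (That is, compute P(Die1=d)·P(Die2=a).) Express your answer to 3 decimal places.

0.048

P(Die1=d) = 0.04 + 0.04 + 0.08 = 0.16.
P(Die2=a) = 0.06 + 0.12 + 0.05 + 0.04 + 0.03 = 0.30.
Product: 0.16 × 0.30 = 0.048.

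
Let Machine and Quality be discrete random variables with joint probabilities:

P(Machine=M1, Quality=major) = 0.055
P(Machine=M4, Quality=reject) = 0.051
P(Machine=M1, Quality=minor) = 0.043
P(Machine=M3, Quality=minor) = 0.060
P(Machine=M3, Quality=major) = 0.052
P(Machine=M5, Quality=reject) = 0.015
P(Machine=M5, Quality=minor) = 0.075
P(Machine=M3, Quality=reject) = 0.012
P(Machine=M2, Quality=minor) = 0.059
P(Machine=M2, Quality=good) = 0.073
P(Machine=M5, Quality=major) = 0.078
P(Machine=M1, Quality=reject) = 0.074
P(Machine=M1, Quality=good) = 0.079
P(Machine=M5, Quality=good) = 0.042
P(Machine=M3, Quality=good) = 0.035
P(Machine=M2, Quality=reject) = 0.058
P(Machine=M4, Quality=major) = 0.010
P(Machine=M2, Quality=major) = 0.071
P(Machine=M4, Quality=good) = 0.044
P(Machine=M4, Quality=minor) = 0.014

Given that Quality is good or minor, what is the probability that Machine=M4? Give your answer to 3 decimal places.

P(Quality=good) = 0.079 + 0.073 + 0.035 + 0.044 + 0.042 = 0.273.
P(Quality=minor) = 0.043 + 0.059 + 0.060 + 0.014 + 0.075 = 0.251.
P(Quality ∈ {good, minor}) = 0.273 + 0.251 = 0.524; P(Machine=M4, Quality ∈ {good, minor}) = 0.044 + 0.014 = 0.058.
P(Machine=M4 | Quality ∈ {good, minor}) = 0.058/0.524 = 0.111.

0.111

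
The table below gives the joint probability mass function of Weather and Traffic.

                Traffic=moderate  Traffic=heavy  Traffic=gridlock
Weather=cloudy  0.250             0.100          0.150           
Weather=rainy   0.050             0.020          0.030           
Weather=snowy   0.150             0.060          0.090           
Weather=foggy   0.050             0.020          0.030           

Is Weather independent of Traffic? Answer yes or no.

Every cell satisfies P(Weather,Traffic) = P(Weather)·P(Traffic). For instance P(Weather=cloudy) = 0.500, P(Traffic=heavy) = 0.200, and 0.500×0.200 = 0.100 matches the joint entry. So Weather and Traffic are independent.

yes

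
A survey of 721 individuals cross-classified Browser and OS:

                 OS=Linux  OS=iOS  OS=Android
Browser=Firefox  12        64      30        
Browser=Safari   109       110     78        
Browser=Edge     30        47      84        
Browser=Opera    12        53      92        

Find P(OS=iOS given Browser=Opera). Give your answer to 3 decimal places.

0.338

Total with Browser=Opera: 12 + 53 + 92 = 157.
P(OS=iOS | Browser=Opera) = 53/157 = 0.338.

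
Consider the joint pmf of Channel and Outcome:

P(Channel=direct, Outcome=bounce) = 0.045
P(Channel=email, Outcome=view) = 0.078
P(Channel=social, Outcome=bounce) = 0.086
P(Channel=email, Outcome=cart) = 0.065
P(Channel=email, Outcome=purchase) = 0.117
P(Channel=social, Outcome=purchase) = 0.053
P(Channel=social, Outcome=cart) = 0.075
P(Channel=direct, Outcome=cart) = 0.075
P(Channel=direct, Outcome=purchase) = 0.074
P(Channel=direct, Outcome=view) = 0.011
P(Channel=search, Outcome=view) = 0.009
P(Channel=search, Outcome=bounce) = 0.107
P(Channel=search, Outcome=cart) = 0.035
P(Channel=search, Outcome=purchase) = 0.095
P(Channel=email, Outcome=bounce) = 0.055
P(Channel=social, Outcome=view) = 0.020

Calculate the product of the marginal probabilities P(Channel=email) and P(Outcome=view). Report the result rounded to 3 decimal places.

0.037

P(Channel=email) = 0.055 + 0.078 + 0.065 + 0.117 = 0.315.
P(Outcome=view) = 0.078 + 0.009 + 0.020 + 0.011 = 0.118.
Product: 0.315 × 0.118 = 0.037.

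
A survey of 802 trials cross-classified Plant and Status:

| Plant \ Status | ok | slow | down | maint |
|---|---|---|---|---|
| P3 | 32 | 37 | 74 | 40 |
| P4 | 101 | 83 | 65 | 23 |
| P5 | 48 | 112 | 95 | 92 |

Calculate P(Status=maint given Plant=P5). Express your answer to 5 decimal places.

0.26513

Total with Plant=P5: 48 + 112 + 95 + 92 = 347.
P(Status=maint | Plant=P5) = 92/347 = 0.26513.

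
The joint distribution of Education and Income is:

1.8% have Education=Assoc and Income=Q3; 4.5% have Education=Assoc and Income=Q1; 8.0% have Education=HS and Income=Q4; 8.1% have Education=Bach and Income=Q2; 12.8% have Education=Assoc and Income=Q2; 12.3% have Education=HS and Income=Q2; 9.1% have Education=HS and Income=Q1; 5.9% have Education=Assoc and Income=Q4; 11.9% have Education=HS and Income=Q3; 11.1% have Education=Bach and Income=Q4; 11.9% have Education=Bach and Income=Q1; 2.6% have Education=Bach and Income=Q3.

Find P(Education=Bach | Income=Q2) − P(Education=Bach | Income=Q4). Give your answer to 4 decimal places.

-0.2000

P(Income=Q2) = 0.123 + 0.128 + 0.081 = 0.332; P(Education=Bach | Income=Q2) = 0.081/0.332 = 0.24398.
P(Income=Q4) = 0.080 + 0.059 + 0.111 = 0.250; P(Education=Bach | Income=Q4) = 0.111/0.250 = 0.44400.
Difference = -0.2000.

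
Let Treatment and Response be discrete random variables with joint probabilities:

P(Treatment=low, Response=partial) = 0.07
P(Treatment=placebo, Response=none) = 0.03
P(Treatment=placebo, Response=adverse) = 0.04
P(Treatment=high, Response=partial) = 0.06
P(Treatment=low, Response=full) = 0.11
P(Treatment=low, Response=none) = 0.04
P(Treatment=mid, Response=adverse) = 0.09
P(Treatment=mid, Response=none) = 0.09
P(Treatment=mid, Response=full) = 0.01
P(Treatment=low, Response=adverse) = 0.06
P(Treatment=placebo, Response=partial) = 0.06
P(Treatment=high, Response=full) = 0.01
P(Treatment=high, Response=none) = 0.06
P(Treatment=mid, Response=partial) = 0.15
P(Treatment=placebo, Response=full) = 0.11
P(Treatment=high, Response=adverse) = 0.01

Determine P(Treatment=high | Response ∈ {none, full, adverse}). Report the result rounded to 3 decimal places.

P(Response=none) = 0.03 + 0.04 + 0.09 + 0.06 = 0.22.
P(Response=full) = 0.11 + 0.11 + 0.01 + 0.01 = 0.24.
P(Response=adverse) = 0.04 + 0.06 + 0.09 + 0.01 = 0.20.
P(Response ∈ {none, full, adverse}) = 0.22 + 0.24 + 0.20 = 0.66; P(Treatment=high, Response ∈ {none, full, adverse}) = 0.06 + 0.01 + 0.01 = 0.08.
P(Treatment=high | Response ∈ {none, full, adverse}) = 0.08/0.66 = 0.121.

0.121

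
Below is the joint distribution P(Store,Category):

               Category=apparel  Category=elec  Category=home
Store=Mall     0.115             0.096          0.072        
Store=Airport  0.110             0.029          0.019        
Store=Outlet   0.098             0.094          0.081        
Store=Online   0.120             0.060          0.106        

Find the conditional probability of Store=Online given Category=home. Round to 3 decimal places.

P(Category=home) = 0.072 + 0.019 + 0.081 + 0.106 = 0.278.
P(Store=Online | Category=home) = 0.106/0.278 = 0.381.

0.381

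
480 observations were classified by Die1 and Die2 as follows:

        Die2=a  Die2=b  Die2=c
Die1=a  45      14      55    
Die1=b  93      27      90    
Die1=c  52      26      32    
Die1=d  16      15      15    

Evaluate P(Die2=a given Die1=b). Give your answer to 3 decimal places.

Total with Die1=b: 93 + 27 + 90 = 210.
P(Die2=a | Die1=b) = 93/210 = 0.443.

0.443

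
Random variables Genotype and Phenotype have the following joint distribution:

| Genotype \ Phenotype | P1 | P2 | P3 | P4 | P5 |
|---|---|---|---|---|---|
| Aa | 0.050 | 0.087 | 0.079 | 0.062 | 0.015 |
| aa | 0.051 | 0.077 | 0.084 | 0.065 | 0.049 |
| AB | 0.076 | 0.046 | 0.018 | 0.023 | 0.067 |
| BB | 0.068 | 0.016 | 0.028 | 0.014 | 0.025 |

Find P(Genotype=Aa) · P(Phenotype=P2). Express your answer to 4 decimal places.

0.0662

P(Genotype=Aa) = 0.050 + 0.087 + 0.079 + 0.062 + 0.015 = 0.293.
P(Phenotype=P2) = 0.087 + 0.077 + 0.046 + 0.016 = 0.226.
Product: 0.293 × 0.226 = 0.0662.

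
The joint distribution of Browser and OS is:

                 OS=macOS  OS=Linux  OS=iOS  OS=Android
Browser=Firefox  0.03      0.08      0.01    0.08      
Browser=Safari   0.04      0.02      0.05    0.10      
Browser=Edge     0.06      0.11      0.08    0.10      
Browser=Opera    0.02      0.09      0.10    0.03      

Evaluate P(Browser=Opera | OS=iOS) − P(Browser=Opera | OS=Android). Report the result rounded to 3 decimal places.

0.320

P(OS=iOS) = 0.01 + 0.05 + 0.08 + 0.10 = 0.24; P(Browser=Opera | OS=iOS) = 0.10/0.24 = 0.4167.
P(OS=Android) = 0.08 + 0.10 + 0.10 + 0.03 = 0.31; P(Browser=Opera | OS=Android) = 0.03/0.31 = 0.0968.
Difference = 0.320.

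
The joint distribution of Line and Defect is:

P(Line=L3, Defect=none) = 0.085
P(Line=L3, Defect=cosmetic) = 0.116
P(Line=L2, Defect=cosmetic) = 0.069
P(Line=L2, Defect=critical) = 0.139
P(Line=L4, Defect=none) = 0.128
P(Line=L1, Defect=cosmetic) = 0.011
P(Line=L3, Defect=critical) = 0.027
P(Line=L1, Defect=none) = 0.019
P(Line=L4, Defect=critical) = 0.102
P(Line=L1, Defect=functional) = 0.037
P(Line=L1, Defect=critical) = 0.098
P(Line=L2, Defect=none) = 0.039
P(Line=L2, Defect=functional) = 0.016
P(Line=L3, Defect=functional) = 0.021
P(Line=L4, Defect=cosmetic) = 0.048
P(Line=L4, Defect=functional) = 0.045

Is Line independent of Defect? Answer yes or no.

no

P(Line=L3) = 0.249 and P(Defect=critical) = 0.366, so their product is 0.09113, but P(Line=L3, Defect=critical) = 0.027. Since these differ, Line and Defect are not independent.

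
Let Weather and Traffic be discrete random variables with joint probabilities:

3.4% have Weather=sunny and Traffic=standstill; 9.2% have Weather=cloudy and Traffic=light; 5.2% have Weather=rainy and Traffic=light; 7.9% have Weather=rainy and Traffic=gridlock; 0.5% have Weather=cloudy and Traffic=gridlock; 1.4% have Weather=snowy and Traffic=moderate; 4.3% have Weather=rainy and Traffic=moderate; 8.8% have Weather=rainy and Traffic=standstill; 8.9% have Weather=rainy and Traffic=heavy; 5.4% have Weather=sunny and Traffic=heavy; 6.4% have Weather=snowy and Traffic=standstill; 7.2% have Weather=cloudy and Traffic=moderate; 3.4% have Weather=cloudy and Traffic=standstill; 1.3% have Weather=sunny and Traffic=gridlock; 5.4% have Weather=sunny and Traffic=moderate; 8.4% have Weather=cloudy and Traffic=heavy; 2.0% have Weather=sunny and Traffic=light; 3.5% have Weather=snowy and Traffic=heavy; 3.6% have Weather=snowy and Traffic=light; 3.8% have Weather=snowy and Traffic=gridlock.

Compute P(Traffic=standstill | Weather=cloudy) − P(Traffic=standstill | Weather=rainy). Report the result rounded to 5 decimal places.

P(Weather=cloudy) = 0.092 + 0.072 + 0.084 + 0.005 + 0.034 = 0.287; P(Traffic=standstill | Weather=cloudy) = 0.034/0.287 = 0.118467.
P(Weather=rainy) = 0.052 + 0.043 + 0.089 + 0.079 + 0.088 = 0.351; P(Traffic=standstill | Weather=rainy) = 0.088/0.351 = 0.250712.
Difference = -0.13225.

-0.13225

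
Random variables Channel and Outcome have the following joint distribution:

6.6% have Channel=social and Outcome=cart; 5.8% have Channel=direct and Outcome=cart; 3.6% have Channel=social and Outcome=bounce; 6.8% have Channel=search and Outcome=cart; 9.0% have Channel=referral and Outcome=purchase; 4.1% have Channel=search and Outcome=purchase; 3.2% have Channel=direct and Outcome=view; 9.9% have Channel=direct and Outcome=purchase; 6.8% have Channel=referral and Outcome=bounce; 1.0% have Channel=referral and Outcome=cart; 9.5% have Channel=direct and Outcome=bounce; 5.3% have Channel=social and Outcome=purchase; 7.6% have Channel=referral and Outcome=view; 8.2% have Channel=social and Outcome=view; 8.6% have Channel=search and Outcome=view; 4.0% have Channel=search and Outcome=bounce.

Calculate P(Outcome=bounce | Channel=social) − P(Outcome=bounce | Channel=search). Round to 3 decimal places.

P(Channel=social) = 0.036 + 0.082 + 0.066 + 0.053 = 0.237; P(Outcome=bounce | Channel=social) = 0.036/0.237 = 0.1519.
P(Channel=search) = 0.040 + 0.086 + 0.068 + 0.041 = 0.235; P(Outcome=bounce | Channel=search) = 0.040/0.235 = 0.1702.
Difference = -0.018.

-0.018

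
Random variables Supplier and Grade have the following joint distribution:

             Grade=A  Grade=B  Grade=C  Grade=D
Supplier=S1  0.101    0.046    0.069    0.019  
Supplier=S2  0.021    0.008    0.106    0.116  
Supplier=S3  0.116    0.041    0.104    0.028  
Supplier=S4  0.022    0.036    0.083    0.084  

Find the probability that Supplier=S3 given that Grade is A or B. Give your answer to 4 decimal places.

0.4015

P(Grade=A) = 0.101 + 0.021 + 0.116 + 0.022 = 0.260.
P(Grade=B) = 0.046 + 0.008 + 0.041 + 0.036 = 0.131.
P(Grade ∈ {A, B}) = 0.260 + 0.131 = 0.391; P(Supplier=S3, Grade ∈ {A, B}) = 0.116 + 0.041 = 0.157.
P(Supplier=S3 | Grade ∈ {A, B}) = 0.157/0.391 = 0.4015.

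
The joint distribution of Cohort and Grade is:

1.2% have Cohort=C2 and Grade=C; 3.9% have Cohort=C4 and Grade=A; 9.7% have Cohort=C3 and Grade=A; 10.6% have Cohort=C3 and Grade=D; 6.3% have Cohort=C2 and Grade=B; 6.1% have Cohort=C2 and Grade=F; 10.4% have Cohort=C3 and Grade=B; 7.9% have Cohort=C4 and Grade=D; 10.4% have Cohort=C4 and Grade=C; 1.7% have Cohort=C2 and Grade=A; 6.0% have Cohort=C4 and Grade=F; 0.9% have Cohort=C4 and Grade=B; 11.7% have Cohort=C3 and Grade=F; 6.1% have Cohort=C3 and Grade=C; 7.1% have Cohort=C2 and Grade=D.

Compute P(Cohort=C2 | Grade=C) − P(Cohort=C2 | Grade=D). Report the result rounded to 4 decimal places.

P(Grade=C) = 0.012 + 0.061 + 0.104 = 0.177; P(Cohort=C2 | Grade=C) = 0.012/0.177 = 0.06780.
P(Grade=D) = 0.071 + 0.106 + 0.079 = 0.256; P(Cohort=C2 | Grade=D) = 0.071/0.256 = 0.27734.
Difference = -0.2095.

-0.2095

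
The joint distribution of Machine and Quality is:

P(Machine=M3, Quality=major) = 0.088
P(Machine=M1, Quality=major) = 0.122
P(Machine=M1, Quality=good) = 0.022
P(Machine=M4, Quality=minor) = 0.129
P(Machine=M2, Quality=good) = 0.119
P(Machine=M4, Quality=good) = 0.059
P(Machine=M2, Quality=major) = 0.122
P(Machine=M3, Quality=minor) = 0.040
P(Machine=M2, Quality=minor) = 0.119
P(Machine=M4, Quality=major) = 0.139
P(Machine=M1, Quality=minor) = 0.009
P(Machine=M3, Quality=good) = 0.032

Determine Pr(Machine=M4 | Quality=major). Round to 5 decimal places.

0.29512

P(Quality=major) = 0.122 + 0.122 + 0.088 + 0.139 = 0.471.
P(Machine=M4 | Quality=major) = 0.139/0.471 = 0.29512.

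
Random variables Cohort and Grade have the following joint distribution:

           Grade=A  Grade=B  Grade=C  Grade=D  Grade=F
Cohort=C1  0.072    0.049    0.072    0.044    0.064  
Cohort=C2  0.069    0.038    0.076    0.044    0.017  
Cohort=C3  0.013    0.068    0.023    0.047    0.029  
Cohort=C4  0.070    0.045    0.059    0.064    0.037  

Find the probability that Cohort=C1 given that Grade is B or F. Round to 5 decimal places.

0.32565

P(Grade=B) = 0.049 + 0.038 + 0.068 + 0.045 = 0.200.
P(Grade=F) = 0.064 + 0.017 + 0.029 + 0.037 = 0.147.
P(Grade ∈ {B, F}) = 0.200 + 0.147 = 0.347; P(Cohort=C1, Grade ∈ {B, F}) = 0.049 + 0.064 = 0.113.
P(Cohort=C1 | Grade ∈ {B, F}) = 0.113/0.347 = 0.32565.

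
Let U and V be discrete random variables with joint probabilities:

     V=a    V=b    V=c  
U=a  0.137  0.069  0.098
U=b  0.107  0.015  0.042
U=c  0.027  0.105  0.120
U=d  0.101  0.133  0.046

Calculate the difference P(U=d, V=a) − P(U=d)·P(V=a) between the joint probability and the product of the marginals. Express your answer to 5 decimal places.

P(U=d) = 0.101 + 0.133 + 0.046 = 0.280.
P(V=a) = 0.137 + 0.107 + 0.027 + 0.101 = 0.372.
P(U=d, V=a) − P(U=d)P(V=a) = 0.101 − 0.280×0.372 = -0.00316.

-0.00316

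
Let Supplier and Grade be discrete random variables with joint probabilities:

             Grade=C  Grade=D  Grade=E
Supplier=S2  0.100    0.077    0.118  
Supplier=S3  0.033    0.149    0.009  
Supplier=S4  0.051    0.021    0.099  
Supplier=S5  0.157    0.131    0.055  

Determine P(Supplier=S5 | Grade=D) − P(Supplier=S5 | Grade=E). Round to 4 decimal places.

0.1508

P(Grade=D) = 0.077 + 0.149 + 0.021 + 0.131 = 0.378; P(Supplier=S5 | Grade=D) = 0.131/0.378 = 0.34656.
P(Grade=E) = 0.118 + 0.009 + 0.099 + 0.055 = 0.281; P(Supplier=S5 | Grade=E) = 0.055/0.281 = 0.19573.
Difference = 0.1508.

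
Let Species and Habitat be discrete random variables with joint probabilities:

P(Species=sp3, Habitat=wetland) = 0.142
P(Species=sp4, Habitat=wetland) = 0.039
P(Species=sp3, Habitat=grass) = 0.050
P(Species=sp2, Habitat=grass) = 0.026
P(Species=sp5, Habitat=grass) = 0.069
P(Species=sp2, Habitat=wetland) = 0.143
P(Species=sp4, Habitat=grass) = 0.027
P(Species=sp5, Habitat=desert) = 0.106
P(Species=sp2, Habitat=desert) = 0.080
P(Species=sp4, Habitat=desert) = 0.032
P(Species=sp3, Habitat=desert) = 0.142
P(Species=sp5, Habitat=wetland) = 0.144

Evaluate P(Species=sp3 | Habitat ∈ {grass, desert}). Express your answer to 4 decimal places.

P(Habitat=grass) = 0.026 + 0.050 + 0.027 + 0.069 = 0.172.
P(Habitat=desert) = 0.080 + 0.142 + 0.032 + 0.106 = 0.360.
P(Habitat ∈ {grass, desert}) = 0.172 + 0.360 = 0.532; P(Species=sp3, Habitat ∈ {grass, desert}) = 0.050 + 0.142 = 0.192.
P(Species=sp3 | Habitat ∈ {grass, desert}) = 0.192/0.532 = 0.3609.

0.3609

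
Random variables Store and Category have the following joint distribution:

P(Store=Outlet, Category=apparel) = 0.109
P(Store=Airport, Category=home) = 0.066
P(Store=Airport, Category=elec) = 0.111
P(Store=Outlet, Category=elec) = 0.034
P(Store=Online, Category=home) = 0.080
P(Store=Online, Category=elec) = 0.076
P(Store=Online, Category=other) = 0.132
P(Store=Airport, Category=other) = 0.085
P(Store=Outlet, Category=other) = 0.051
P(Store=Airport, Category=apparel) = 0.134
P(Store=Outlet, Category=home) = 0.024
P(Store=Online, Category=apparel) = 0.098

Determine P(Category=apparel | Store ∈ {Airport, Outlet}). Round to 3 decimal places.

0.396

P(Store=Airport) = 0.134 + 0.111 + 0.066 + 0.085 = 0.396.
P(Store=Outlet) = 0.109 + 0.034 + 0.024 + 0.051 = 0.218.
P(Store ∈ {Airport, Outlet}) = 0.396 + 0.218 = 0.614; P(Category=apparel, Store ∈ {Airport, Outlet}) = 0.134 + 0.109 = 0.243.
P(Category=apparel | Store ∈ {Airport, Outlet}) = 0.243/0.614 = 0.396.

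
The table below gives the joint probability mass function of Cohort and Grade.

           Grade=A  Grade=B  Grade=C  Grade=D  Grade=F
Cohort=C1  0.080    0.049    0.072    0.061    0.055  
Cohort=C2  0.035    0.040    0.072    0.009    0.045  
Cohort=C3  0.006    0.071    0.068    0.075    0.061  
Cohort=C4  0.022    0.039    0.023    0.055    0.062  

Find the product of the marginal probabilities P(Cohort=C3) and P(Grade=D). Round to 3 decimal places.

P(Cohort=C3) = 0.006 + 0.071 + 0.068 + 0.075 + 0.061 = 0.281.
P(Grade=D) = 0.061 + 0.009 + 0.075 + 0.055 = 0.200.
Product: 0.281 × 0.200 = 0.056.

0.056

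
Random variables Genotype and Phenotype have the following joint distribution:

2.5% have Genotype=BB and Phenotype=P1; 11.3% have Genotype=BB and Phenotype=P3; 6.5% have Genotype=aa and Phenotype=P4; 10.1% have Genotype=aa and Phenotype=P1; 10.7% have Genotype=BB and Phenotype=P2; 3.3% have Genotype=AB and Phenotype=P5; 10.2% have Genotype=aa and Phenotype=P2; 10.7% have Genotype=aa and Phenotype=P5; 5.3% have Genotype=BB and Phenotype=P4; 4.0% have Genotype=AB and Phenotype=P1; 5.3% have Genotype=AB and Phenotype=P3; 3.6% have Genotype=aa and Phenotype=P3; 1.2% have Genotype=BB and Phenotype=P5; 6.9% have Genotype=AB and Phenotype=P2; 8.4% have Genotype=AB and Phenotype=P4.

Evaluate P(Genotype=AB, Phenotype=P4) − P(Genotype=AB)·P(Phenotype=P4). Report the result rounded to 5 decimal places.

P(Genotype=AB) = 0.040 + 0.069 + 0.053 + 0.084 + 0.033 = 0.279.
P(Phenotype=P4) = 0.065 + 0.084 + 0.053 = 0.202.
P(Genotype=AB, Phenotype=P4) − P(Genotype=AB)P(Phenotype=P4) = 0.084 − 0.279×0.202 = 0.02764.

0.02764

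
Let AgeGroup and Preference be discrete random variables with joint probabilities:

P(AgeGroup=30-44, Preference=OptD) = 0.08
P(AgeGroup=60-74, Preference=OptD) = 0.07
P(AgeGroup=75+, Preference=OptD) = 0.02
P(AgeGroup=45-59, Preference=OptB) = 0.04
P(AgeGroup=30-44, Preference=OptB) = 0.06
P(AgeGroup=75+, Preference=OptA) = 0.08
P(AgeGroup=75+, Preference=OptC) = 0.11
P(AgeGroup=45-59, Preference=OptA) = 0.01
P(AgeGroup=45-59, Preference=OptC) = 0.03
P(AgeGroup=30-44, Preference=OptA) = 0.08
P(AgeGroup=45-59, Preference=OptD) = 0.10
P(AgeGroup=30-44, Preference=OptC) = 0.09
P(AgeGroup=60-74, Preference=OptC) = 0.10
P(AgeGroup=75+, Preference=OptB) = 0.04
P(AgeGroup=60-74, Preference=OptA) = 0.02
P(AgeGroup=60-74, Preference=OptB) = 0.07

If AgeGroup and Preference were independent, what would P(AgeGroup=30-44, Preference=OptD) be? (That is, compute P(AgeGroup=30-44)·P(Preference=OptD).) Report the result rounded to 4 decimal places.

P(AgeGroup=30-44) = 0.08 + 0.06 + 0.09 + 0.08 = 0.31.
P(Preference=OptD) = 0.08 + 0.10 + 0.07 + 0.02 = 0.27.
Product: 0.31 × 0.27 = 0.0837.

0.0837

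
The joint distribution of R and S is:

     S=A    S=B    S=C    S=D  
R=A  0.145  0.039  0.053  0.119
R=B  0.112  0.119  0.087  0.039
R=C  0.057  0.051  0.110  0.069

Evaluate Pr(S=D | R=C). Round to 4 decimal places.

P(R=C) = 0.057 + 0.051 + 0.110 + 0.069 = 0.287.
P(S=D | R=C) = 0.069/0.287 = 0.2404.

0.2404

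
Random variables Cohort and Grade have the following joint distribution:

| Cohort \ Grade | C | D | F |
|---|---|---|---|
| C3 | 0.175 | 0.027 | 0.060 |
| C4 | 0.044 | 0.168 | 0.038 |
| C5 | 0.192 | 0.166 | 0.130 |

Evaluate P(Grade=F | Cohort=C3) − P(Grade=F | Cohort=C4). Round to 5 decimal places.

P(Cohort=C3) = 0.175 + 0.027 + 0.060 = 0.262; P(Grade=F | Cohort=C3) = 0.060/0.262 = 0.229008.
P(Cohort=C4) = 0.044 + 0.168 + 0.038 = 0.250; P(Grade=F | Cohort=C4) = 0.038/0.250 = 0.152000.
Difference = 0.07701.

0.07701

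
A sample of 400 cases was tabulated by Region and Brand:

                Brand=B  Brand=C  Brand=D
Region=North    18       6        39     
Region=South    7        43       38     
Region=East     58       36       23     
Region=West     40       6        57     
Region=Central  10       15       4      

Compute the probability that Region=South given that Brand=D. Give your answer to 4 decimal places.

Total with Brand=D: 39 + 38 + 23 + 57 + 4 = 161.
P(Region=South | Brand=D) = 38/161 = 0.2360.

0.2360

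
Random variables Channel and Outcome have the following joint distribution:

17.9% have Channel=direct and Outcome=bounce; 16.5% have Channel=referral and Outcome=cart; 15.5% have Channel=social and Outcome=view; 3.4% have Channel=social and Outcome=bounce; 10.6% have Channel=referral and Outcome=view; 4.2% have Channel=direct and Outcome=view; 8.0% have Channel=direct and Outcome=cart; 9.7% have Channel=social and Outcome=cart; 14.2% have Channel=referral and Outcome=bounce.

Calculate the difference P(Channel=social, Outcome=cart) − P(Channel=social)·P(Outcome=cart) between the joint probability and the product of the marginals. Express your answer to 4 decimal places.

P(Channel=social) = 0.034 + 0.155 + 0.097 = 0.286.
P(Outcome=cart) = 0.097 + 0.080 + 0.165 = 0.342.
P(Channel=social, Outcome=cart) − P(Channel=social)P(Outcome=cart) = 0.097 − 0.286×0.342 = -0.0008.

-0.0008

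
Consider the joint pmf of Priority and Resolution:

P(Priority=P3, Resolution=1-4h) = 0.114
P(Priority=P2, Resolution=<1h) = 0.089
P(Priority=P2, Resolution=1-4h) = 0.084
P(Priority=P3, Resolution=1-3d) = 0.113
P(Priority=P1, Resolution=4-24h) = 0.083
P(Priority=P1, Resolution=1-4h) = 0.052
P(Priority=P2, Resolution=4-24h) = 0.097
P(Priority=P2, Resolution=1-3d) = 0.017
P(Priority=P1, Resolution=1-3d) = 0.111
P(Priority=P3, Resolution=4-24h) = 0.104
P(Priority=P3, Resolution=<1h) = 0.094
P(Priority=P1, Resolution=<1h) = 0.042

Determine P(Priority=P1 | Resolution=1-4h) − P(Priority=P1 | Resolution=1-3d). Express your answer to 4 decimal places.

P(Resolution=1-4h) = 0.052 + 0.084 + 0.114 = 0.250; P(Priority=P1 | Resolution=1-4h) = 0.052/0.250 = 0.20800.
P(Resolution=1-3d) = 0.111 + 0.017 + 0.113 = 0.241; P(Priority=P1 | Resolution=1-3d) = 0.111/0.241 = 0.46058.
Difference = -0.2526.

-0.2526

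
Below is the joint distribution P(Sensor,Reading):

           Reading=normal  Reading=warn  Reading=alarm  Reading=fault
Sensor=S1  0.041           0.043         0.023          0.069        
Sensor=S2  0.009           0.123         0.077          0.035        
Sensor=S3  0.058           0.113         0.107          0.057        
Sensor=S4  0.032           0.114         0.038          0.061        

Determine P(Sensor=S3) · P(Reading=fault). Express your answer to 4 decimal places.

P(Sensor=S3) = 0.058 + 0.113 + 0.107 + 0.057 = 0.335.
P(Reading=fault) = 0.069 + 0.035 + 0.057 + 0.061 = 0.222.
Product: 0.335 × 0.222 = 0.0744.

0.0744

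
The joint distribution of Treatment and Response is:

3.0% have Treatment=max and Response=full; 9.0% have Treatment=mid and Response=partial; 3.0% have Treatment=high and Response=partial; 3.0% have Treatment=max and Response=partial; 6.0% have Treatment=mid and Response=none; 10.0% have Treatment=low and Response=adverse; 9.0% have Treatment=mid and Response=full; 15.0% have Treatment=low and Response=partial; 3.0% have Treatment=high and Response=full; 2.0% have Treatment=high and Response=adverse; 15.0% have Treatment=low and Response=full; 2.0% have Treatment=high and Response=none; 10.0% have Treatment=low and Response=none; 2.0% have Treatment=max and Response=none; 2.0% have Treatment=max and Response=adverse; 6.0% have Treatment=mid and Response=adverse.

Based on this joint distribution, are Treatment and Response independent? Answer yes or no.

Every cell satisfies P(Treatment,Response) = P(Treatment)·P(Response). For instance P(Treatment=max) = 0.100, P(Response=full) = 0.300, and 0.100×0.300 = 0.030 matches the joint entry. So Treatment and Response are independent.

yes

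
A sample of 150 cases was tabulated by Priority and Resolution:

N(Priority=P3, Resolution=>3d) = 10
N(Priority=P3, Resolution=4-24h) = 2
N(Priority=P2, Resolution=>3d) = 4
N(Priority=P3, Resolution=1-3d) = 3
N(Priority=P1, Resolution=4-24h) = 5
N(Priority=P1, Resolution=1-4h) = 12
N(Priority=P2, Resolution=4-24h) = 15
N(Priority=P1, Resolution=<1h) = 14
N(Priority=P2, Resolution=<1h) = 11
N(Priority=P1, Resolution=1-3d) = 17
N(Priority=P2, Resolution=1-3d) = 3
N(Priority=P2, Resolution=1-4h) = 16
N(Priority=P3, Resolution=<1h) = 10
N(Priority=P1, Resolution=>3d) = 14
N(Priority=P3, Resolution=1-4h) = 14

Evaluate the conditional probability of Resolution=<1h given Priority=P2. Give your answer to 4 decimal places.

Total with Priority=P2: 11 + 16 + 15 + 3 + 4 = 49.
P(Resolution=<1h | Priority=P2) = 11/49 = 0.2245.

0.2245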